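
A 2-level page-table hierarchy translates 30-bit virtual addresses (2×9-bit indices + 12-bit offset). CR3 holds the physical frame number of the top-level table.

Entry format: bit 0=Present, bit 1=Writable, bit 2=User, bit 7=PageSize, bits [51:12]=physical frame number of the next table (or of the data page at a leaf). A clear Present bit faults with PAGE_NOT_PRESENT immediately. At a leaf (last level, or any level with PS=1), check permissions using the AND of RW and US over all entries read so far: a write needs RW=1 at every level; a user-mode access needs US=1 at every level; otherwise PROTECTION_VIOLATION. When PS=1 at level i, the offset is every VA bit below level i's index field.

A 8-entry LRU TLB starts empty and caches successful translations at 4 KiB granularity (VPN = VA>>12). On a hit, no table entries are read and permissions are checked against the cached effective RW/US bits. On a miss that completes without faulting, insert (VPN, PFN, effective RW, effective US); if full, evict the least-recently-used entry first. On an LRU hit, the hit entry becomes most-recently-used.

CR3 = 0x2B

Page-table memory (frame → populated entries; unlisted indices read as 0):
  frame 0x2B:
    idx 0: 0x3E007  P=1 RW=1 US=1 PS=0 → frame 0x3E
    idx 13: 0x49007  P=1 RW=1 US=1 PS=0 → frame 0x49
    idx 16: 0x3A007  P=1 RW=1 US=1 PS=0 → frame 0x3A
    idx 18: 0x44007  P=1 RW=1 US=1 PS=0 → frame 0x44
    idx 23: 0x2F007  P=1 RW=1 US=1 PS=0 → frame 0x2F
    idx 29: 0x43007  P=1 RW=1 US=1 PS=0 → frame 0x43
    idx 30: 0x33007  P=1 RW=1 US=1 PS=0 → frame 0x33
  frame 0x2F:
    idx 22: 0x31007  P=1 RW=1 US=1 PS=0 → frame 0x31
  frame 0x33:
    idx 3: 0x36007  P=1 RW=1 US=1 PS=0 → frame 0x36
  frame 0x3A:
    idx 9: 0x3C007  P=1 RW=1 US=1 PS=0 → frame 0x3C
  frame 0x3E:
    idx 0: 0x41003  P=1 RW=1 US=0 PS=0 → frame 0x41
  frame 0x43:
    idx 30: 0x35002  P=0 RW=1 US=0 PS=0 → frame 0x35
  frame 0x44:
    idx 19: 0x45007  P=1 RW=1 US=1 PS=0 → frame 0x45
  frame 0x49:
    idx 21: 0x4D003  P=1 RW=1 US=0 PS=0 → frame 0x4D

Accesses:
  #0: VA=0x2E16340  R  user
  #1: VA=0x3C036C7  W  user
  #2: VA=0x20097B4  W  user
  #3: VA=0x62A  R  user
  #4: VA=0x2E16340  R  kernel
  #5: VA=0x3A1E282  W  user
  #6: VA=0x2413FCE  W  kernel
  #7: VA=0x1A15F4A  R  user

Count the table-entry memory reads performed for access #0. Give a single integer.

Per-access translation:
#0 VA=0x2E16340 (r,user):
  lvl0: tbl 0x2B, slot 23 ⇒ 0x2F007 (P1/RW1/US1/PS0)
  lvl1: tbl 0x2F, slot 22 ⇒ 0x31007 (P1/RW1/US1/PS0)
  ⇒ phys 0x31340  [2 reads]
#1 VA=0x3C036C7 (w,user):
  lvl0: tbl 0x2B, slot 30 ⇒ 0x33007 (P1/RW1/US1/PS0)
  lvl1: tbl 0x33, slot 3 ⇒ 0x36007 (P1/RW1/US1/PS0)
  ⇒ phys 0x366C7  [2 reads]
#2 VA=0x20097B4 (w,user):
  lvl0: tbl 0x2B, slot 16 ⇒ 0x3A007 (P1/RW1/US1/PS0)
  lvl1: tbl 0x3A, slot 9 ⇒ 0x3C007 (P1/RW1/US1/PS0)
  ⇒ phys 0x3C7B4  [2 reads]
#3 VA=0x62A (r,user):
  lvl0: tbl 0x2B, slot 0 ⇒ 0x3E007 (P1/RW1/US1/PS0)
  lvl1: tbl 0x3E, slot 0 ⇒ 0x41003 (P1/RW1/US0/PS0)
  ⇒ fault: PROTECTION_VIOLATION  — 2 lookups
#4 VA=0x2E16340 (r,kernel):
  TLB hit vpn=0x2E16 → PA=0x31340
#5 VA=0x3A1E282 (w,user):
  lvl0: tbl 0x2B, slot 29 ⇒ 0x43007 (P1/RW1/US1/PS0)
  lvl1: tbl 0x43, slot 30 ⇒ 0x35002 (P0/RW1/US0/PS0)
  ⇒ fault: PAGE_NOT_PRESENT  — 2 lookups
#6 VA=0x2413FCE (w,kernel):
  lvl0: tbl 0x2B, slot 18 ⇒ 0x44007 (P1/RW1/US1/PS0)
  lvl1: tbl 0x44, slot 19 ⇒ 0x45007 (P1/RW1/US1/PS0)
  ⇒ phys 0x45FCE  [2 reads]
#7 VA=0x1A15F4A (r,user):
  lvl0: tbl 0x2B, slot 13 ⇒ 0x49007 (P1/RW1/US1/PS0)
  lvl1: tbl 0x49, slot 21 ⇒ 0x4D003 (P1/RW1/US0/PS0)
  ⇒ fault: PROTECTION_VIOLATION  — 2 lookups

Entries read for #0: 2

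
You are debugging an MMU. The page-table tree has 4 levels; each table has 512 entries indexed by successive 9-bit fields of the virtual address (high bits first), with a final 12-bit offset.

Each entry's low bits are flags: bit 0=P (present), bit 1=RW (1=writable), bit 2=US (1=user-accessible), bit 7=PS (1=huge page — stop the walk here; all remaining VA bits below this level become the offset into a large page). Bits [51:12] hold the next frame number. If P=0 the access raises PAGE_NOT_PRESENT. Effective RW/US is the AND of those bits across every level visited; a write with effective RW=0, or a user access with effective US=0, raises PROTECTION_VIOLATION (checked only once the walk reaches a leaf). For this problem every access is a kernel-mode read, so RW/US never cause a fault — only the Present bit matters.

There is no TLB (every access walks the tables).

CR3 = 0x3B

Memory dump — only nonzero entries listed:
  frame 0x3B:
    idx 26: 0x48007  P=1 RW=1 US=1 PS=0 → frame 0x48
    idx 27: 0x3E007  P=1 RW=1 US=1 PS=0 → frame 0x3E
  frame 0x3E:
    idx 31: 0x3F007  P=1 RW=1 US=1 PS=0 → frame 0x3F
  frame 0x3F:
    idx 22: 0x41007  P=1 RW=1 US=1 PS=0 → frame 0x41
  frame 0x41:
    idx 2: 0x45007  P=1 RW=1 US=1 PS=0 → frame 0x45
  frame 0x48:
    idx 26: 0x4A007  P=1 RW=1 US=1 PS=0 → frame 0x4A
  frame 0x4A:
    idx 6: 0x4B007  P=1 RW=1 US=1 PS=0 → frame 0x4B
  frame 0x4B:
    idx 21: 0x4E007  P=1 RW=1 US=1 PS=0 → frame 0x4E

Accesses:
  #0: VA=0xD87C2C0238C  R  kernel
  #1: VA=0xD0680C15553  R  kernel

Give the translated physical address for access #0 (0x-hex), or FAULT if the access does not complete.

Walk each access:
#0 VA=0xD87C2C0238C (r,kernel):
  [0] read 0x3B idx=27: raw=0x3E007 flags P=1 W=1 U=1 S=0
  [1] read 0x3E idx=31: raw=0x3F007 flags P=1 W=1 U=1 S=0
  [2] read 0x3F idx=22: raw=0x41007 flags P=1 W=1 U=1 S=0
  [3] read 0x41 idx=2: raw=0x45007 flags P=1 W=1 U=1 S=0
  → PA=0x4538C  (4 entries read)
#1 VA=0xD0680C15553 (r,kernel):
  [0] read 0x3B idx=26: raw=0x48007 flags P=1 W=1 U=1 S=0
  [1] read 0x48 idx=26: raw=0x4A007 flags P=1 W=1 U=1 S=0
  [2] read 0x4A idx=6: raw=0x4B007 flags P=1 W=1 U=1 S=0
  [3] read 0x4B idx=21: raw=0x4E007 flags P=1 W=1 U=1 S=0
  → PA=0x4E553  (4 entries read)

Access #0 PA: 0x4538C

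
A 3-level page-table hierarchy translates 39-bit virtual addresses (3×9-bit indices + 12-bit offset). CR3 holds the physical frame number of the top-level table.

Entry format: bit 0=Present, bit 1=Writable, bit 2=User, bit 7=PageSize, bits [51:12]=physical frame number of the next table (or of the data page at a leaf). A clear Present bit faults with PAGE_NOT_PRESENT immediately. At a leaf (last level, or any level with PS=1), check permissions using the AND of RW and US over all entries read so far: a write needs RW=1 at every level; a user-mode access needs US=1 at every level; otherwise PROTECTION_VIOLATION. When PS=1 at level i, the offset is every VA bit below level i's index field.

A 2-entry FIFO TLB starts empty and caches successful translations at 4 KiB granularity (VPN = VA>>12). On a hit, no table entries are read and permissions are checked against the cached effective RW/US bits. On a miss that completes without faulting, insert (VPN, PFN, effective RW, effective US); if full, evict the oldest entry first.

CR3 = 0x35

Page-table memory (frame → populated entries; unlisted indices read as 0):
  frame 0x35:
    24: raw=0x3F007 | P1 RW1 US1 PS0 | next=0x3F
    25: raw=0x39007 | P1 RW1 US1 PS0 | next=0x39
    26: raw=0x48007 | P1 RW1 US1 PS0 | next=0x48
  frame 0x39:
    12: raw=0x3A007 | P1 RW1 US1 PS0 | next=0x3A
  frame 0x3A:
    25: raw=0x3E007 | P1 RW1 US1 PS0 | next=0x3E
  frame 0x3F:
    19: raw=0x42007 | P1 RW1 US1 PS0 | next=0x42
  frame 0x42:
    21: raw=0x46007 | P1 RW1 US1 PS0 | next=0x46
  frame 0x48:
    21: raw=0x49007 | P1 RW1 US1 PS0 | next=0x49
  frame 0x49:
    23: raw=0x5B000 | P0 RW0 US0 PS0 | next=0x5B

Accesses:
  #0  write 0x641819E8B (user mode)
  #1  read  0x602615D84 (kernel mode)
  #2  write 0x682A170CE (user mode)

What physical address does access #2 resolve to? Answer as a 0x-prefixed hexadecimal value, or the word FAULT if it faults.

Per-access translation:
#0 VA=0x641819E8B (w,user):
  [0] read 0x35 idx=25: raw=0x39007 flags P=1 W=1 U=1 S=0
  [1] read 0x39 idx=12: raw=0x3A007 flags P=1 W=1 U=1 S=0
  [2] read 0x3A idx=25: raw=0x3E007 flags P=1 W=1 U=1 S=0
  ⇒ phys 0x3EE8B  [3 reads]
#1 VA=0x602615D84 (r,kernel):
  [0] read 0x35 idx=24: raw=0x3F007 flags P=1 W=1 U=1 S=0
  [1] read 0x3F idx=19: raw=0x42007 flags P=1 W=1 U=1 S=0
  [2] read 0x42 idx=21: raw=0x46007 flags P=1 W=1 U=1 S=0
  ⇒ phys 0x46D84  [3 reads]
#2 VA=0x682A170CE (w,user):
  [0] read 0x35 idx=26: raw=0x48007 flags P=1 W=1 U=1 S=0
  [1] read 0x48 idx=21: raw=0x49007 flags P=1 W=1 U=1 S=0
  [2] read 0x49 idx=23: raw=0x5B000 flags P=0 W=0 U=0 S=0
  ✗ PAGE_NOT_PRESENT  [3 reads]

Access #2 PA: FAULT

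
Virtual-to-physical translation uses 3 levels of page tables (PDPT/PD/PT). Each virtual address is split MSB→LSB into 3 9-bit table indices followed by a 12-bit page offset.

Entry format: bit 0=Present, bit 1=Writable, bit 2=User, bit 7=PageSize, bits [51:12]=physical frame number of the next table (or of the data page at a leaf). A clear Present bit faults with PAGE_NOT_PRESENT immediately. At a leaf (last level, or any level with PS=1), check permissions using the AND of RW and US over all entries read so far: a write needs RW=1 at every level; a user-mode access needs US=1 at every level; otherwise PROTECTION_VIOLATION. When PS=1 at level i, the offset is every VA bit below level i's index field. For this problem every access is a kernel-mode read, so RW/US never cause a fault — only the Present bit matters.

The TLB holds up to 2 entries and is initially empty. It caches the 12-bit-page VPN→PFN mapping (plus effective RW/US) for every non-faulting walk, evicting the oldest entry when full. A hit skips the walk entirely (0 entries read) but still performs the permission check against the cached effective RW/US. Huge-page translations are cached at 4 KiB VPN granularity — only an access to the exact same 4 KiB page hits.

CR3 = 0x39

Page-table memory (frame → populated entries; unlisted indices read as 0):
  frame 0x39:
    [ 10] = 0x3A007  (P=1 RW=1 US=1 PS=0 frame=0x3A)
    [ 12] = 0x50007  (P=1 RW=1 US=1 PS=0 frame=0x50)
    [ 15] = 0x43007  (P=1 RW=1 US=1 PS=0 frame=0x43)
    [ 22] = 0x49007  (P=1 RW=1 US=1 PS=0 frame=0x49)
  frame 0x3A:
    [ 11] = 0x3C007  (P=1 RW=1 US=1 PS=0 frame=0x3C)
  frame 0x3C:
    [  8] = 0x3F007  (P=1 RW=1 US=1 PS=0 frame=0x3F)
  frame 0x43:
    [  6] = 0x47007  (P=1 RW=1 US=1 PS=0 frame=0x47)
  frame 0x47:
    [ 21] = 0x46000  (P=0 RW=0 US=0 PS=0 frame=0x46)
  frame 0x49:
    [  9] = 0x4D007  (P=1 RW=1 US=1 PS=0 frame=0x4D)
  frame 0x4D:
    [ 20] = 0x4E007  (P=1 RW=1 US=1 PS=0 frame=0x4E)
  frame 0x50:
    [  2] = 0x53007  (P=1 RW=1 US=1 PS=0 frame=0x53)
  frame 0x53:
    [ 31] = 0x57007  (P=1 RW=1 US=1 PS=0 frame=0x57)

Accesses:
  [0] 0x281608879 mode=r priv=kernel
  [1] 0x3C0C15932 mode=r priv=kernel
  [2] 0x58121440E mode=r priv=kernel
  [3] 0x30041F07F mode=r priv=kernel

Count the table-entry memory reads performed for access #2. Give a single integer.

Per-access translation:
#0 VA=0x281608879 (r,kernel):
  [0] read 0x39 idx=10: raw=0x3A007 flags P=1 W=1 U=1 S=0
  [1] read 0x3A idx=11: raw=0x3C007 flags P=1 W=1 U=1 S=0
  [2] read 0x3C idx=8: raw=0x3F007 flags P=1 W=1 U=1 S=0
  ⇒ phys 0x3F879  [3 reads]
#1 VA=0x3C0C15932 (r,kernel):
  [0] read 0x39 idx=15: raw=0x43007 flags P=1 W=1 U=1 S=0
  [1] read 0x43 idx=6: raw=0x47007 flags P=1 W=1 U=1 S=0
  [2] read 0x47 idx=21: raw=0x46000 flags P=0 W=0 U=0 S=0
  ⇒ fault: PAGE_NOT_PRESENT  — 3 lookups
#2 VA=0x58121440E (r,kernel):
  [0] read 0x39 idx=22: raw=0x49007 flags P=1 W=1 U=1 S=0
  [1] read 0x49 idx=9: raw=0x4D007 flags P=1 W=1 U=1 S=0
  [2] read 0x4D idx=20: raw=0x4E007 flags P=1 W=1 U=1 S=0
  ⇒ phys 0x4E40E  [3 reads]
#3 VA=0x30041F07F (r,kernel):
  [0] read 0x39 idx=12: raw=0x50007 flags P=1 W=1 U=1 S=0
  [1] read 0x50 idx=2: raw=0x53007 flags P=1 W=1 U=1 S=0
  [2] read 0x53 idx=31: raw=0x57007 flags P=1 W=1 U=1 S=0
  ⇒ phys 0x5707F  [3 reads]

Entries read for #2: 3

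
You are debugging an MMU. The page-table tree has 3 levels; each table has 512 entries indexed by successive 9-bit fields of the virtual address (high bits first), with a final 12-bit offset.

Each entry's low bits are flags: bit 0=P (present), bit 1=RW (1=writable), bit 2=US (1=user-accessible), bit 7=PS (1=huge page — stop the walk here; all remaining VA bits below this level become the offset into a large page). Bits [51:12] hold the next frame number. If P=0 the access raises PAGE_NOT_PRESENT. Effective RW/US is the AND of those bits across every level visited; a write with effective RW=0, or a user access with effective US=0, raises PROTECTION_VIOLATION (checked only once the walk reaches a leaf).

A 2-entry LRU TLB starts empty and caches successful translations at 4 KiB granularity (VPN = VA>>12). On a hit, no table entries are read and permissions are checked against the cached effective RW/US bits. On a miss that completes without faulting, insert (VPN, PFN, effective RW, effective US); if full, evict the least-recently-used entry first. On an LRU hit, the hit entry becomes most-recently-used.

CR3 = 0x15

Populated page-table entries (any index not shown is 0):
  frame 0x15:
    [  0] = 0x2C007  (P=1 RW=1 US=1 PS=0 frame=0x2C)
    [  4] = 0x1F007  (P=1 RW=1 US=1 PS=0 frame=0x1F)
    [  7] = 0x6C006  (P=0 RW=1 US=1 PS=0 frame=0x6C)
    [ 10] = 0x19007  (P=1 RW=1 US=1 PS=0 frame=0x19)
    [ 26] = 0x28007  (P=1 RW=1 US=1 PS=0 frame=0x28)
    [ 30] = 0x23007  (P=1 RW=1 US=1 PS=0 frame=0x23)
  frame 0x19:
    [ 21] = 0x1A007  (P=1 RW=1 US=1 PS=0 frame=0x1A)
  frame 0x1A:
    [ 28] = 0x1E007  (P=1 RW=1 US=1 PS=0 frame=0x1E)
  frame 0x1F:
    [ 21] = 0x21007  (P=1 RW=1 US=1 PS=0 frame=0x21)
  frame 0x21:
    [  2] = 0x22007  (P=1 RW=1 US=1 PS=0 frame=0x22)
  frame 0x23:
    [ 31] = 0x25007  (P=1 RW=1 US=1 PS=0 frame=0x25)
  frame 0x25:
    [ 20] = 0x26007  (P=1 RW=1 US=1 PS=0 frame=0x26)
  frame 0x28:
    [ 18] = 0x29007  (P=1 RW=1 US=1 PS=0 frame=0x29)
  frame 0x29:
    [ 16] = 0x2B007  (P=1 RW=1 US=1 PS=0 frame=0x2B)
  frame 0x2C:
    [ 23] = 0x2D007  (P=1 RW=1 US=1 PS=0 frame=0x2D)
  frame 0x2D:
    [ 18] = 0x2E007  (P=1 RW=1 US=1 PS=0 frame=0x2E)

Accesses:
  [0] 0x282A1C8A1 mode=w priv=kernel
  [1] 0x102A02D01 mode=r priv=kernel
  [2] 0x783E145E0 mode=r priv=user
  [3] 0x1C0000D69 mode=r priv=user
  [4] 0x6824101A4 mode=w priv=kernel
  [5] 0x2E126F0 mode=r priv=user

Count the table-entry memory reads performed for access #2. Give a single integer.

Per-access translation:
#0 VA=0x282A1C8A1 (w,kernel):
  lvl0: tbl 0x15, slot 10 ⇒ 0x19007 (P1/RW1/US1/PS0)
  lvl1: tbl 0x19, slot 21 ⇒ 0x1A007 (P1/RW1/US1/PS0)
  lvl2: tbl 0x1A, slot 28 ⇒ 0x1E007 (P1/RW1/US1/PS0)
  ✓ 0x1E8A1  — 3 lookups
#1 VA=0x102A02D01 (r,kernel):
  lvl0: tbl 0x15, slot 4 ⇒ 0x1F007 (P1/RW1/US1/PS0)
  lvl1: tbl 0x1F, slot 21 ⇒ 0x21007 (P1/RW1/US1/PS0)
  lvl2: tbl 0x21, slot 2 ⇒ 0x22007 (P1/RW1/US1/PS0)
  ✓ 0x22D01  — 3 lookups
#2 VA=0x783E145E0 (r,user):
  lvl0: tbl 0x15, slot 30 ⇒ 0x23007 (P1/RW1/US1/PS0)
  lvl1: tbl 0x23, slot 31 ⇒ 0x25007 (P1/RW1/US1/PS0)
  lvl2: tbl 0x25, slot 20 ⇒ 0x26007 (P1/RW1/US1/PS0)
  ✓ 0x265E0  — 3 lookups
#3 VA=0x1C0000D69 (r,user):
  lvl0: tbl 0x15, slot 7 ⇒ 0x6C006 (P0/RW1/US1/PS0)
  → PAGE_NOT_PRESENT  (1 entries read)
#4 VA=0x6824101A4 (w,kernel):
  lvl0: tbl 0x15, slot 26 ⇒ 0x28007 (P1/RW1/US1/PS0)
  lvl1: tbl 0x28, slot 18 ⇒ 0x29007 (P1/RW1/US1/PS0)
  lvl2: tbl 0x29, slot 16 ⇒ 0x2B007 (P1/RW1/US1/PS0)
  ✓ 0x2B1A4  — 3 lookups
#5 VA=0x2E126F0 (r,user):
  lvl0: tbl 0x15, slot 0 ⇒ 0x2C007 (P1/RW1/US1/PS0)
  lvl1: tbl 0x2C, slot 23 ⇒ 0x2D007 (P1/RW1/US1/PS0)
  lvl2: tbl 0x2D, slot 18 ⇒ 0x2E007 (P1/RW1/US1/PS0)
  ✓ 0x2E6F0  — 3 lookups

Entries read for #2: 3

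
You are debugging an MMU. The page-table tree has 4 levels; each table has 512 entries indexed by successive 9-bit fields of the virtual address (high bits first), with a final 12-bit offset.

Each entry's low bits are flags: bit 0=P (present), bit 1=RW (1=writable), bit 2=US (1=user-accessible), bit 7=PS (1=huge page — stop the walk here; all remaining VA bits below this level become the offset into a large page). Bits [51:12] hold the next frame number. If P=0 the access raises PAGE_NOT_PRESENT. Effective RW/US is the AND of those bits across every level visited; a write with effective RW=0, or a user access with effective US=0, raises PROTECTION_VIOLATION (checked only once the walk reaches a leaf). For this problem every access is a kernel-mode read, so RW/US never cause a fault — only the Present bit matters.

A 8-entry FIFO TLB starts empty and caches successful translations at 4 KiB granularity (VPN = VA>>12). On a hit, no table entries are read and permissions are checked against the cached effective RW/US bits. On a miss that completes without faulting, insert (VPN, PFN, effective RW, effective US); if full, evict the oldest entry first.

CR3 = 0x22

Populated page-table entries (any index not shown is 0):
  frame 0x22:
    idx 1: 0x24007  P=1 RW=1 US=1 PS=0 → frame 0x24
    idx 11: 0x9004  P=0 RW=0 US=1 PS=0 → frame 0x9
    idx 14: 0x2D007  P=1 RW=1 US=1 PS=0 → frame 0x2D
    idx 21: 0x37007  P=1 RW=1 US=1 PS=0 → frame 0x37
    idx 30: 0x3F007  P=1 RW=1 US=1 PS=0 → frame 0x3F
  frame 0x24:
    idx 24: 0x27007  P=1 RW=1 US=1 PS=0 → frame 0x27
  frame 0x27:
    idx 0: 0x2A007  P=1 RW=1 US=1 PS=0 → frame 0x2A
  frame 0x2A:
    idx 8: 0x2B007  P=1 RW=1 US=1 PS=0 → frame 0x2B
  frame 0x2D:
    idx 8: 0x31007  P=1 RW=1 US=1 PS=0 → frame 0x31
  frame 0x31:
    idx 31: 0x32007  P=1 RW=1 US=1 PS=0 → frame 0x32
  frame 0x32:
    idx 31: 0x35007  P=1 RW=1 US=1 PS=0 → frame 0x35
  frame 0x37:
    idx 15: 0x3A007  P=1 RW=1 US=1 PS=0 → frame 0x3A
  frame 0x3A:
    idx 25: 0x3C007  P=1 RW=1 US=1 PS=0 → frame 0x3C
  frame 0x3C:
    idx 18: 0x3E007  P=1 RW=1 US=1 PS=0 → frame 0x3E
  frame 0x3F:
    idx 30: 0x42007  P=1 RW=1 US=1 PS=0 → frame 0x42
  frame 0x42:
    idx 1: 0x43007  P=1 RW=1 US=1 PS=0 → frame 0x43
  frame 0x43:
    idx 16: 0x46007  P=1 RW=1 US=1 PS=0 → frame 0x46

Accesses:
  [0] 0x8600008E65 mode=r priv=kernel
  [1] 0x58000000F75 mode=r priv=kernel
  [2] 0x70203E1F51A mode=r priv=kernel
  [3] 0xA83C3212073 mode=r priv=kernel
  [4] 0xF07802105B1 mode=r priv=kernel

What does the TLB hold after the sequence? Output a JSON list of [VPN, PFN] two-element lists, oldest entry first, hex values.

Trace:
#0 VA=0x8600008E65 (r,kernel):
  lvl0: tbl 0x22, slot 1 ⇒ 0x24007 (P1/RW1/US1/PS0)
  lvl1: tbl 0x24, slot 24 ⇒ 0x27007 (P1/RW1/US1/PS0)
  lvl2: tbl 0x27, slot 0 ⇒ 0x2A007 (P1/RW1/US1/PS0)
  lvl3: tbl 0x2A, slot 8 ⇒ 0x2B007 (P1/RW1/US1/PS0)
  ✓ 0x2BE65  — 4 lookups
#1 VA=0x58000000F75 (r,kernel):
  lvl0: tbl 0x22, slot 11 ⇒ 0x9004 (P0/RW0/US1/PS0)
  ✗ PAGE_NOT_PRESENT  [1 reads]
#2 VA=0x70203E1F51A (r,kernel):
  lvl0: tbl 0x22, slot 14 ⇒ 0x2D007 (P1/RW1/US1/PS0)
  lvl1: tbl 0x2D, slot 8 ⇒ 0x31007 (P1/RW1/US1/PS0)
  lvl2: tbl 0x31, slot 31 ⇒ 0x32007 (P1/RW1/US1/PS0)
  lvl3: tbl 0x32, slot 31 ⇒ 0x35007 (P1/RW1/US1/PS0)
  ✓ 0x3551A  — 4 lookups
#3 VA=0xA83C3212073 (r,kernel):
  lvl0: tbl 0x22, slot 21 ⇒ 0x37007 (P1/RW1/US1/PS0)
  lvl1: tbl 0x37, slot 15 ⇒ 0x3A007 (P1/RW1/US1/PS0)
  lvl2: tbl 0x3A, slot 25 ⇒ 0x3C007 (P1/RW1/US1/PS0)
  lvl3: tbl 0x3C, slot 18 ⇒ 0x3E007 (P1/RW1/US1/PS0)
  ✓ 0x3E073  — 4 lookups
#4 VA=0xF07802105B1 (r,kernel):
  lvl0: tbl 0x22, slot 30 ⇒ 0x3F007 (P1/RW1/US1/PS0)
  lvl1: tbl 0x3F, slot 30 ⇒ 0x42007 (P1/RW1/US1/PS0)
  lvl2: tbl 0x42, slot 1 ⇒ 0x43007 (P1/RW1/US1/PS0)
  lvl3: tbl 0x43, slot 16 ⇒ 0x46007 (P1/RW1/US1/PS0)
  ✓ 0x465B1  — 4 lookups

TLB: [["0x8600008", "0x2B"], ["0x70203E1F", "0x35"], ["0xA83C3212", "0x3E"], ["0xF0780210", "0x46"]]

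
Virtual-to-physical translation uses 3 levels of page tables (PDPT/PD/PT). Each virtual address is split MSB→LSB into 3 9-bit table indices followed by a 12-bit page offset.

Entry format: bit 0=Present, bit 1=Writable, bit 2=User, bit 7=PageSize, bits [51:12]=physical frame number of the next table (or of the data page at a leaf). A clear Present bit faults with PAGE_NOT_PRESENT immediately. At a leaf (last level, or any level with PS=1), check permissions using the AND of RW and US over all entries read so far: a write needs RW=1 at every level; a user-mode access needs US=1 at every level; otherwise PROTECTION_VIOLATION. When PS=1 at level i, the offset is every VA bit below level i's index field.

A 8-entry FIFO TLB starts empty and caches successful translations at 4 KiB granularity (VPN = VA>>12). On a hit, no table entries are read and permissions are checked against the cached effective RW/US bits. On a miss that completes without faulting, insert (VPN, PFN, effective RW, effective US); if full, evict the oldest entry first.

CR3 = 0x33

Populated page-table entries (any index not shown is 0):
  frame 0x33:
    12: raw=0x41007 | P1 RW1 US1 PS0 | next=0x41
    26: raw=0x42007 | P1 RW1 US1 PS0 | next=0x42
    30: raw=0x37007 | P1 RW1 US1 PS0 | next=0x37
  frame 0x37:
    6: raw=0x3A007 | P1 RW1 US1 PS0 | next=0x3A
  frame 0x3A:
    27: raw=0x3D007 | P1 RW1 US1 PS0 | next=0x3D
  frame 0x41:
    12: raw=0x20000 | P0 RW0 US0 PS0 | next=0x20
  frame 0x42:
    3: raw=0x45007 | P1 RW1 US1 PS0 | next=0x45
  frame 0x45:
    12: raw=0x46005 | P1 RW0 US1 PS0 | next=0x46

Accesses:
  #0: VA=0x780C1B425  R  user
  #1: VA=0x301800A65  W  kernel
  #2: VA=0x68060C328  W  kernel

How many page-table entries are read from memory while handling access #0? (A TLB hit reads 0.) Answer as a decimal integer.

Per-access translation:
#0 VA=0x780C1B425 (r,user):
  L0: frame=0x33 idx=30 entry=0x37007 [P=1 RW=1 US=1 PS=0]
  L1: frame=0x37 idx=6 entry=0x3A007 [P=1 RW=1 US=1 PS=0]
  L2: frame=0x3A idx=27 entry=0x3D007 [P=1 RW=1 US=1 PS=0]
  → PA=0x3D425  (3 entries read)
#1 VA=0x301800A65 (w,kernel):
  L0: frame=0x33 idx=12 entry=0x41007 [P=1 RW=1 US=1 PS=0]
  L1: frame=0x41 idx=12 entry=0x20000 [P=0 RW=0 US=0 PS=0]
  ⇒ fault: PAGE_NOT_PRESENT  — 2 lookups
#2 VA=0x68060C328 (w,kernel):
  L0: frame=0x33 idx=26 entry=0x42007 [P=1 RW=1 US=1 PS=0]
  L1: frame=0x42 idx=3 entry=0x45007 [P=1 RW=1 US=1 PS=0]
  L2: frame=0x45 idx=12 entry=0x46005 [P=1 RW=0 US=1 PS=0]
  ⇒ fault: PROTECTION_VIOLATION  — 3 lookups

Entries read for #0: 3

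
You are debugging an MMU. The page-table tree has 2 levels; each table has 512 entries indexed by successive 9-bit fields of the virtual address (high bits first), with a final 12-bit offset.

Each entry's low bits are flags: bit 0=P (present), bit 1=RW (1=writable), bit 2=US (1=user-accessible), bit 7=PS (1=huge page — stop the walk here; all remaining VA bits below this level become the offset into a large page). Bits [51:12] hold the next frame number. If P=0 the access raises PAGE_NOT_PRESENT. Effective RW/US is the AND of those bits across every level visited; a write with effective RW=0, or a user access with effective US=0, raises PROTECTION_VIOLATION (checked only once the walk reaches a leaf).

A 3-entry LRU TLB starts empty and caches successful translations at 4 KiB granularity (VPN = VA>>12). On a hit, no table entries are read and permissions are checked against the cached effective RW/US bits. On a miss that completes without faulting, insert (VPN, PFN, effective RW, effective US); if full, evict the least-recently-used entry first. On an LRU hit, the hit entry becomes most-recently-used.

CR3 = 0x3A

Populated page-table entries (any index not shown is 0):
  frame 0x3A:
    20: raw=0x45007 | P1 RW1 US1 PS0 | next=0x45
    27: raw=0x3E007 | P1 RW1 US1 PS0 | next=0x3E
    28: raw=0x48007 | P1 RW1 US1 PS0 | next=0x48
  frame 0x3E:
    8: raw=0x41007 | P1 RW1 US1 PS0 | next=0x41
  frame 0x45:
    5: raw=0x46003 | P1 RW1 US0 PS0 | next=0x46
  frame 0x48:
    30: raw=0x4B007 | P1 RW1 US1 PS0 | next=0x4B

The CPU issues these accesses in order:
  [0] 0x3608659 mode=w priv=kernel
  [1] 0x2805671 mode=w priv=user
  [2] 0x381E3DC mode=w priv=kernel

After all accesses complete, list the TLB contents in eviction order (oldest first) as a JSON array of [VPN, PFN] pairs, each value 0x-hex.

Per-access translation:
#0 VA=0x3608659 (w,kernel):
  L0: frame=0x3A idx=27 entry=0x3E007 [P=1 RW=1 US=1 PS=0]
  L1: frame=0x3E idx=8 entry=0x41007 [P=1 RW=1 US=1 PS=0]
  → PA=0x41659  (2 entries read)
#1 VA=0x2805671 (w,user):
  L0: frame=0x3A idx=20 entry=0x45007 [P=1 RW=1 US=1 PS=0]
  L1: frame=0x45 idx=5 entry=0x46003 [P=1 RW=1 US=0 PS=0]
  ✗ PROTECTION_VIOLATION  [2 reads]
#2 VA=0x381E3DC (w,kernel):
  L0: frame=0x3A idx=28 entry=0x48007 [P=1 RW=1 US=1 PS=0]
  L1: frame=0x48 idx=30 entry=0x4B007 [P=1 RW=1 US=1 PS=0]
  → PA=0x4B3DC  (2 entries read)

TLB: [["0x3608", "0x41"], ["0x381E", "0x4B"]]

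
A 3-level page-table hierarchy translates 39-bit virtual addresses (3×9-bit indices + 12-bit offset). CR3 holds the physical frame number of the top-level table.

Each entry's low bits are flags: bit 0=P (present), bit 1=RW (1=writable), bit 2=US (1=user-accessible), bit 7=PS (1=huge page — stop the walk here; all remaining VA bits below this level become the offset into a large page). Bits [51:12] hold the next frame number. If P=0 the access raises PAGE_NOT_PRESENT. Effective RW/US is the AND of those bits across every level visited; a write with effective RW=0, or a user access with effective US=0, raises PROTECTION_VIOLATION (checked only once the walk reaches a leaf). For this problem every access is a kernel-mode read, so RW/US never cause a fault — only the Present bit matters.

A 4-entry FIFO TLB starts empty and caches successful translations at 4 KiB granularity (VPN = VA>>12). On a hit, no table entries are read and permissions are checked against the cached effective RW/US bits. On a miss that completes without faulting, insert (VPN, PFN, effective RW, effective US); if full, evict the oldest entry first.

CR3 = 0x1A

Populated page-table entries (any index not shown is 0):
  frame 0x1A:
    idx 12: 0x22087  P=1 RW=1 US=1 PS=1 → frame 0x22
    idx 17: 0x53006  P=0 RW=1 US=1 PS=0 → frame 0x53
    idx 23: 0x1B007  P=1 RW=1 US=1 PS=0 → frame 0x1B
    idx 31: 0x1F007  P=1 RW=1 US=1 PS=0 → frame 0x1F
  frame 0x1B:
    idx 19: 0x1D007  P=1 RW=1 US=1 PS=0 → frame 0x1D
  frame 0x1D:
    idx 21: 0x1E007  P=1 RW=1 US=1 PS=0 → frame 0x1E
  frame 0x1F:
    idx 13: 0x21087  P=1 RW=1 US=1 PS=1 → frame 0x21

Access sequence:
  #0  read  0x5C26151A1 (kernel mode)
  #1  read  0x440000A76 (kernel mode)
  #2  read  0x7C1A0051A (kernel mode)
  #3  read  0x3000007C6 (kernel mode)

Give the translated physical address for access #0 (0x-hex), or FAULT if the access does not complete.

Per-access translation:
#0 VA=0x5C26151A1 (r,kernel):
  L0: frame=0x1A idx=23 entry=0x1B007 [P=1 RW=1 US=1 PS=0]
  L1: frame=0x1B idx=19 entry=0x1D007 [P=1 RW=1 US=1 PS=0]
  L2: frame=0x1D idx=21 entry=0x1E007 [P=1 RW=1 US=1 PS=0]
  → PA=0x1E1A1  (3 entries read)
#1 VA=0x440000A76 (r,kernel):
  L0: frame=0x1A idx=17 entry=0x53006 [P=0 RW=1 US=1 PS=0]
  ⇒ fault: PAGE_NOT_PRESENT  — 1 lookups
#2 VA=0x7C1A0051A (r,kernel):
  L0: frame=0x1A idx=31 entry=0x1F007 [P=1 RW=1 US=1 PS=0]
  L1: frame=0x1F idx=13 entry=0x21087 [P=1 RW=1 US=1 PS=1]
  → PA=0x2151A (huge @L1)  (2 entries read)
#3 VA=0x3000007C6 (r,kernel):
  L0: frame=0x1A idx=12 entry=0x22087 [P=1 RW=1 US=1 PS=1]
  → PA=0x227C6 (huge @L0)  (1 entries read)

Access #0 PA: 0x1E1A1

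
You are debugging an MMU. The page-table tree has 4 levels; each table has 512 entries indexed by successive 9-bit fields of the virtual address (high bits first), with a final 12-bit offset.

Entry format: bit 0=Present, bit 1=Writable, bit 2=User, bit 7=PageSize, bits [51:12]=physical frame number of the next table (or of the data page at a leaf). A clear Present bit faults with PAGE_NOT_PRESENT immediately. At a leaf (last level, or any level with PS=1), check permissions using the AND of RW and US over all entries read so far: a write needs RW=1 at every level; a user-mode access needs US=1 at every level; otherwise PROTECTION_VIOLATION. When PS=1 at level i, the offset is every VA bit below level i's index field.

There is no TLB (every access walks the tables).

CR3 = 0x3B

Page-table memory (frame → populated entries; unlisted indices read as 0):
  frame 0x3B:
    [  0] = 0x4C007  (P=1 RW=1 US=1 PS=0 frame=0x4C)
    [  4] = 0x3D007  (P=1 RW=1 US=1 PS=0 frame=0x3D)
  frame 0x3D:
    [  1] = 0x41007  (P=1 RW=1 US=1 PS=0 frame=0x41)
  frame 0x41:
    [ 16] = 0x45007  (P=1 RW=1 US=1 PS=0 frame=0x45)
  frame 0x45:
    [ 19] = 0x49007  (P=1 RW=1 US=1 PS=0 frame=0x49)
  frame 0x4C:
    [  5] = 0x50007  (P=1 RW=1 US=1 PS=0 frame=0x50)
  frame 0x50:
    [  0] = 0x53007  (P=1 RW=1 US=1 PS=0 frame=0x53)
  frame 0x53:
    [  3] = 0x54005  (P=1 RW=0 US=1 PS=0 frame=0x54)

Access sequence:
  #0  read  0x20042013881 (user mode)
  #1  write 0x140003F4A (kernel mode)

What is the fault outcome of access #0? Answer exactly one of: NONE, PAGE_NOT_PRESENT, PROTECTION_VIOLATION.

Per-access translation:
#0 VA=0x20042013881 (r,user):
  lvl0: tbl 0x3B, slot 4 ⇒ 0x3D007 (P1/RW1/US1/PS0)
  lvl1: tbl 0x3D, slot 1 ⇒ 0x41007 (P1/RW1/US1/PS0)
  lvl2: tbl 0x41, slot 16 ⇒ 0x45007 (P1/RW1/US1/PS0)
  lvl3: tbl 0x45, slot 19 ⇒ 0x49007 (P1/RW1/US1/PS0)
  ✓ 0x49881  — 4 lookups
#1 VA=0x140003F4A (w,kernel):
  lvl0: tbl 0x3B, slot 0 ⇒ 0x4C007 (P1/RW1/US1/PS0)
  lvl1: tbl 0x4C, slot 5 ⇒ 0x50007 (P1/RW1/US1/PS0)
  lvl2: tbl 0x50, slot 0 ⇒ 0x53007 (P1/RW1/US1/PS0)
  lvl3: tbl 0x53, slot 3 ⇒ 0x54005 (P1/RW0/US1/PS0)
  ⇒ fault: PROTECTION_VIOLATION  — 4 lookups

Access #0 fault: NONE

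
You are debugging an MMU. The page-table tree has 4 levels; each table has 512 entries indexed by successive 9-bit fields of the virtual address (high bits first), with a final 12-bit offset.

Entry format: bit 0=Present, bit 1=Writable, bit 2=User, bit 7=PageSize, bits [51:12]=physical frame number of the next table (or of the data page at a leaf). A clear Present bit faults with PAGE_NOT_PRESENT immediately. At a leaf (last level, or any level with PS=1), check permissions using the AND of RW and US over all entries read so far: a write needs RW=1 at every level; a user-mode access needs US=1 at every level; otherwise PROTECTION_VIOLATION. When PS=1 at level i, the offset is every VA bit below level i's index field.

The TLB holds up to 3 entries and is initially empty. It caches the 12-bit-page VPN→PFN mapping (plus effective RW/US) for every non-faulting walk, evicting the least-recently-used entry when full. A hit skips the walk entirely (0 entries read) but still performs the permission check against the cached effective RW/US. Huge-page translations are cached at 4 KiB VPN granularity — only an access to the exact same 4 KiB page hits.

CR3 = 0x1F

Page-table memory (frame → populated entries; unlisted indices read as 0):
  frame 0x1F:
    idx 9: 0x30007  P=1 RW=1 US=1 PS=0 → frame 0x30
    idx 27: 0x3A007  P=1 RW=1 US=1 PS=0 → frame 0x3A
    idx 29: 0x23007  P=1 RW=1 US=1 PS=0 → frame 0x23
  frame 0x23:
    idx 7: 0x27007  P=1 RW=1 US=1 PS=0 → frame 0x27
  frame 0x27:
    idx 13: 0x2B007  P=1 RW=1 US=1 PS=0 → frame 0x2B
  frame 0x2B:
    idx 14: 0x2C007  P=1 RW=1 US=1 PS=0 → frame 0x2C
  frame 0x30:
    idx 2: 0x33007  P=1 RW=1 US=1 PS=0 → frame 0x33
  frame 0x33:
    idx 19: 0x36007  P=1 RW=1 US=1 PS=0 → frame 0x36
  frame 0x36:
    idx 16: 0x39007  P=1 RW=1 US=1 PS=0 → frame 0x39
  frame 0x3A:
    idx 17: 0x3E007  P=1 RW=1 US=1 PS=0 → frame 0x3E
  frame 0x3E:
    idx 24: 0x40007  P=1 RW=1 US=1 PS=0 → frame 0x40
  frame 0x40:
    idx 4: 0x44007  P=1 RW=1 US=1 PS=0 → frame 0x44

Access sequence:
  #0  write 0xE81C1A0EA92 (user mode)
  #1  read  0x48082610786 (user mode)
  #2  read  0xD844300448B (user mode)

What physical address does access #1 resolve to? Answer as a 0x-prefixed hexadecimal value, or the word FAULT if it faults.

Per-access translation:
#0 VA=0xE81C1A0EA92 (w,user):
  lvl0: tbl 0x1F, slot 29 ⇒ 0x23007 (P1/RW1/US1/PS0)
  lvl1: tbl 0x23, slot 7 ⇒ 0x27007 (P1/RW1/US1/PS0)
  lvl2: tbl 0x27, slot 13 ⇒ 0x2B007 (P1/RW1/US1/PS0)
  lvl3: tbl 0x2B, slot 14 ⇒ 0x2C007 (P1/RW1/US1/PS0)
  ✓ 0x2CA92  — 4 lookups
#1 VA=0x48082610786 (r,user):
  lvl0: tbl 0x1F, slot 9 ⇒ 0x30007 (P1/RW1/US1/PS0)
  lvl1: tbl 0x30, slot 2 ⇒ 0x33007 (P1/RW1/US1/PS0)
  lvl2: tbl 0x33, slot 19 ⇒ 0x36007 (P1/RW1/US1/PS0)
  lvl3: tbl 0x36, slot 16 ⇒ 0x39007 (P1/RW1/US1/PS0)
  ✓ 0x39786  — 4 lookups
#2 VA=0xD844300448B (r,user):
  lvl0: tbl 0x1F, slot 27 ⇒ 0x3A007 (P1/RW1/US1/PS0)
  lvl1: tbl 0x3A, slot 17 ⇒ 0x3E007 (P1/RW1/US1/PS0)
  lvl2: tbl 0x3E, slot 24 ⇒ 0x40007 (P1/RW1/US1/PS0)
  lvl3: tbl 0x40, slot 4 ⇒ 0x44007 (P1/RW1/US1/PS0)
  ✓ 0x4448B  — 4 lookups

Access #1 PA: 0x39786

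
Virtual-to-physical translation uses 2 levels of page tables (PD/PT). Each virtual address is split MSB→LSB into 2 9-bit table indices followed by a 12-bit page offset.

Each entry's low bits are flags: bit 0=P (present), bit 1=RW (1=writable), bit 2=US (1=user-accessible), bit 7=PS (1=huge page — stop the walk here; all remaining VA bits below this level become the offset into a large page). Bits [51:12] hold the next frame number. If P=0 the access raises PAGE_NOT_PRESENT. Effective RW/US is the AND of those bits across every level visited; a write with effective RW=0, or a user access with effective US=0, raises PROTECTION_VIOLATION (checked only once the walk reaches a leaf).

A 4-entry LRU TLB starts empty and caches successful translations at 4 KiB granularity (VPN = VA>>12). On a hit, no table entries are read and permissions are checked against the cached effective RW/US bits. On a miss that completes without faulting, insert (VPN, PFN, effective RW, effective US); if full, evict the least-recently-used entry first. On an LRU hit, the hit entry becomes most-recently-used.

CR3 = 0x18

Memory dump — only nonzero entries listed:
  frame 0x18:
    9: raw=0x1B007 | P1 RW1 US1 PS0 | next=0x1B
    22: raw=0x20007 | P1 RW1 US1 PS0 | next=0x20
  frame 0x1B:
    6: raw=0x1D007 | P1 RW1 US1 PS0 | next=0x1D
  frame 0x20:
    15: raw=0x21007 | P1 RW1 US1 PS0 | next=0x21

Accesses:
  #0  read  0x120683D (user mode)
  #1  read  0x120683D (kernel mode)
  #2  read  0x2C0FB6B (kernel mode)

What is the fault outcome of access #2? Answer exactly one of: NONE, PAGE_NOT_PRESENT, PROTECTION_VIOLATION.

Walk each access:
#0 VA=0x120683D (r,user):
  lvl0: tbl 0x18, slot 9 ⇒ 0x1B007 (P1/RW1/US1/PS0)
  lvl1: tbl 0x1B, slot 6 ⇒ 0x1D007 (P1/RW1/US1/PS0)
  → PA=0x1D83D  (2 entries read)
#1 VA=0x120683D (r,kernel):
  TLB hit vpn=0x1206 → PA=0x1D83D
#2 VA=0x2C0FB6B (r,kernel):
  lvl0: tbl 0x18, slot 22 ⇒ 0x20007 (P1/RW1/US1/PS0)
  lvl1: tbl 0x20, slot 15 ⇒ 0x21007 (P1/RW1/US1/PS0)
  → PA=0x21B6B  (2 entries read)

Access #2 fault: NONE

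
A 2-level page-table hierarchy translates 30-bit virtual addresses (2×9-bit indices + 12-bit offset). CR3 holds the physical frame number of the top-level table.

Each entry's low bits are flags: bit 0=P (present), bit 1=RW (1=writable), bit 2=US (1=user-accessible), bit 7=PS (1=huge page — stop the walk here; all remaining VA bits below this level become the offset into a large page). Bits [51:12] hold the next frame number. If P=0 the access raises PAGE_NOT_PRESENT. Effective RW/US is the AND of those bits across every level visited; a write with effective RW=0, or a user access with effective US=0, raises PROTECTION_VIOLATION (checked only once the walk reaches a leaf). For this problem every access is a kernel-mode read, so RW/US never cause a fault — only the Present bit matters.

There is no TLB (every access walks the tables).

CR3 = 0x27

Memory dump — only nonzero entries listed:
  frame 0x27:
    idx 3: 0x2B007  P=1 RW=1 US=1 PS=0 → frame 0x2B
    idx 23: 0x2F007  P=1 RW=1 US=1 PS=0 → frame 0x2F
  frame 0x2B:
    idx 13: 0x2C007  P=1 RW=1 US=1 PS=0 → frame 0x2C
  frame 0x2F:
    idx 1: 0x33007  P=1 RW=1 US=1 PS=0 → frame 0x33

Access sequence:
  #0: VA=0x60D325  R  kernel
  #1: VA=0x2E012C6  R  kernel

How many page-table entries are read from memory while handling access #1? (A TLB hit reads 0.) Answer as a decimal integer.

Trace:
#0 VA=0x60D325 (r,kernel):
  L0 @0x27[3] → 0x2B007  P=1,RW=1,US=1,PS=0
  L1 @0x2B[13] → 0x2C007  P=1,RW=1,US=1,PS=0
  ⇒ phys 0x2C325  [2 reads]
#1 VA=0x2E012C6 (r,kernel):
  L0 @0x27[23] → 0x2F007  P=1,RW=1,US=1,PS=0
  L1 @0x2F[1] → 0x33007  P=1,RW=1,US=1,PS=0
  ⇒ phys 0x332C6  [2 reads]

Entries read for #1: 2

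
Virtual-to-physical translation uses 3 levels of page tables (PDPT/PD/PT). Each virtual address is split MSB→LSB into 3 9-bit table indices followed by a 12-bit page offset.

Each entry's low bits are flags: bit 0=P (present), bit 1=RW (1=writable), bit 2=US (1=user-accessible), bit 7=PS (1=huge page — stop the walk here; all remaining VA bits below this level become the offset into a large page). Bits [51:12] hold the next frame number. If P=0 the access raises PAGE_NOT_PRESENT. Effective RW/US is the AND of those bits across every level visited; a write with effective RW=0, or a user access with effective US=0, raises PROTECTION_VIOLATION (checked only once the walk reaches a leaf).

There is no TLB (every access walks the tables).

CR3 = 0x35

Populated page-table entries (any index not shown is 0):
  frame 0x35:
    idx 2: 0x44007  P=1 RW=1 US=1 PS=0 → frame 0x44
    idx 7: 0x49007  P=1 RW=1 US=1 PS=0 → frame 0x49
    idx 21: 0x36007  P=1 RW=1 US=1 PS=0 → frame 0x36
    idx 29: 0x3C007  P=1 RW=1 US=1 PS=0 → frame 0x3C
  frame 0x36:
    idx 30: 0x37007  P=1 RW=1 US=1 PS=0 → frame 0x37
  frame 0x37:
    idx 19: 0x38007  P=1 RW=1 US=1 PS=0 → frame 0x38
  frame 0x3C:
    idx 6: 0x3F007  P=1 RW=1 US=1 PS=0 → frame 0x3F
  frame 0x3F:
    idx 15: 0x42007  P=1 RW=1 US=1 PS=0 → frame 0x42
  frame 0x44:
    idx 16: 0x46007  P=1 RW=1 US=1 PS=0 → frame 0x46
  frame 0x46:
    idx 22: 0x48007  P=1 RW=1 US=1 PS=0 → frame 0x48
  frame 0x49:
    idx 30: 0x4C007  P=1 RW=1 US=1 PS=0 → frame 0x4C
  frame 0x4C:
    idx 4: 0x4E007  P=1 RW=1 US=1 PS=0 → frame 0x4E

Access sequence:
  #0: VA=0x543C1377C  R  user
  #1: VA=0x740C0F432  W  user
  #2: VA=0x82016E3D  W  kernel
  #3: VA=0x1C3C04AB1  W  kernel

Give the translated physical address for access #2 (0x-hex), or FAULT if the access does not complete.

Trace:
#0 VA=0x543C1377C (r,user):
  [0] read 0x35 idx=21: raw=0x36007 flags P=1 W=1 U=1 S=0
  [1] read 0x36 idx=30: raw=0x37007 flags P=1 W=1 U=1 S=0
  [2] read 0x37 idx=19: raw=0x38007 flags P=1 W=1 U=1 S=0
  ⇒ phys 0x3877C  [3 reads]
#1 VA=0x740C0F432 (w,user):
  [0] read 0x35 idx=29: raw=0x3C007 flags P=1 W=1 U=1 S=0
  [1] read 0x3C idx=6: raw=0x3F007 flags P=1 W=1 U=1 S=0
  [2] read 0x3F idx=15: raw=0x42007 flags P=1 W=1 U=1 S=0
  ⇒ phys 0x42432  [3 reads]
#2 VA=0x82016E3D (w,kernel):
  [0] read 0x35 idx=2: raw=0x44007 flags P=1 W=1 U=1 S=0
  [1] read 0x44 idx=16: raw=0x46007 flags P=1 W=1 U=1 S=0
  [2] read 0x46 idx=22: raw=0x48007 flags P=1 W=1 U=1 S=0
  ⇒ phys 0x48E3D  [3 reads]
#3 VA=0x1C3C04AB1 (w,kernel):
  [0] read 0x35 idx=7: raw=0x49007 flags P=1 W=1 U=1 S=0
  [1] read 0x49 idx=30: raw=0x4C007 flags P=1 W=1 U=1 S=0
  [2] read 0x4C idx=4: raw=0x4E007 flags P=1 W=1 U=1 S=0
  ⇒ phys 0x4EAB1  [3 reads]

Access #2 PA: 0x48E3D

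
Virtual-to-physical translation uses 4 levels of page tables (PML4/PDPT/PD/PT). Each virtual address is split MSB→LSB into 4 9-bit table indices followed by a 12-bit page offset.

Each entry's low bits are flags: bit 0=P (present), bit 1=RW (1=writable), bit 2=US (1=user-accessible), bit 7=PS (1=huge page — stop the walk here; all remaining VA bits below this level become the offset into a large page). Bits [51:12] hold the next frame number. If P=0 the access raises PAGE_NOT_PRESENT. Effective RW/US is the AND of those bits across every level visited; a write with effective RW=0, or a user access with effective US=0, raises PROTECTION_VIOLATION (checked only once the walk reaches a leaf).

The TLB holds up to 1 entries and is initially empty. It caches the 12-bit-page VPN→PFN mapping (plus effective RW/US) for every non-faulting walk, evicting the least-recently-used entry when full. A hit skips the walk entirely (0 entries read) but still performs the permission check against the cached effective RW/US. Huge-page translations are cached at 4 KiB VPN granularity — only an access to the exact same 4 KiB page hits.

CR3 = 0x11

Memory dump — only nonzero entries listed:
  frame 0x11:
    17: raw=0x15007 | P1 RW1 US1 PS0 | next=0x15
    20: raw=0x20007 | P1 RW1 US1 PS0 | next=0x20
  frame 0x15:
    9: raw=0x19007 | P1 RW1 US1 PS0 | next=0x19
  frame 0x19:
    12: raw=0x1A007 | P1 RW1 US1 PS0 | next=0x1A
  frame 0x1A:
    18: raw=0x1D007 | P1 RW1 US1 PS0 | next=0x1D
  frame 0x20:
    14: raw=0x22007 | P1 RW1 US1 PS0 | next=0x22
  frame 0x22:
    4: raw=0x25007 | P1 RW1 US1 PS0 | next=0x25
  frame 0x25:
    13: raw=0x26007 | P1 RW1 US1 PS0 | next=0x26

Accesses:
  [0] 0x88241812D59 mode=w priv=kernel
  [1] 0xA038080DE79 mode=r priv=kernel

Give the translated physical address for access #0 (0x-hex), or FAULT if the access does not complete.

Walk each access:
#0 VA=0x88241812D59 (w,kernel):
  lvl0: tbl 0x11, slot 17 ⇒ 0x15007 (P1/RW1/US1/PS0)
  lvl1: tbl 0x15, slot 9 ⇒ 0x19007 (P1/RW1/US1/PS0)
  lvl2: tbl 0x19, slot 12 ⇒ 0x1A007 (P1/RW1/US1/PS0)
  lvl3: tbl 0x1A, slot 18 ⇒ 0x1D007 (P1/RW1/US1/PS0)
  ⇒ phys 0x1DD59  [4 reads]
#1 VA=0xA038080DE79 (r,kernel):
  lvl0: tbl 0x11, slot 20 ⇒ 0x20007 (P1/RW1/US1/PS0)
  lvl1: tbl 0x20, slot 14 ⇒ 0x22007 (P1/RW1/US1/PS0)
  lvl2: tbl 0x22, slot 4 ⇒ 0x25007 (P1/RW1/US1/PS0)
  lvl3: tbl 0x25, slot 13 ⇒ 0x26007 (P1/RW1/US1/PS0)
  ⇒ phys 0x26E79  [4 reads]

Access #0 PA: 0x1DD59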